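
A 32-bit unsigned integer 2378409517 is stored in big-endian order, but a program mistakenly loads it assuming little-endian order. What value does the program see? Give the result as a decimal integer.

765903757

2378409517 in 32-bit hexadecimal is 0x8DC3A62D.
Stored big-endian, the bytes at ascending addresses are 8D C3 A6 2D.
Read back as little-endian, the first byte is least significant, giving 0x2DA6C38D.
0x2DA6C38D = 765903757.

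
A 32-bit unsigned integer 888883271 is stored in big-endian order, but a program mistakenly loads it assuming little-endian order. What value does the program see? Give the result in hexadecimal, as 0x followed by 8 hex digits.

888883271 in 32-bit hexadecimal is 0x34FB4847.
Stored big-endian, the bytes at ascending addresses are 34 FB 48 47.
Read back as little-endian, the first byte is least significant, giving 0x4748FB34.

0x4748FB34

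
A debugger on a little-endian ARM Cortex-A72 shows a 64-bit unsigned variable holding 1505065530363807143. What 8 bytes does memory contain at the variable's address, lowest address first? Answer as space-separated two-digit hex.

A7 05 05 2D 20 11 E3 14

1505065530363807143 in hexadecimal, padded to 64 bits, is 0x14E311202D0505A7.
Split into bytes (most-significant first): 14 E3 11 20 2D 05 05 A7.
Little-endian: lowest address holds the least-significant byte.
So at ascending addresses the bytes are A7 05 05 2D 20 11 E3 14.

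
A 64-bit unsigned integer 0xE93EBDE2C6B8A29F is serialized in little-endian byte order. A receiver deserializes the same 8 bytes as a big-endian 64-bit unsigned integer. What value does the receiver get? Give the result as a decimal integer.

11502959562604756713

Stored little-endian, the bytes at ascending addresses are 9F A2 B8 C6 E2 BD 3E E9.
Read back as big-endian, the last byte is least significant, giving 0x9FA2B8C6E2BD3EE9.
0x9FA2B8C6E2BD3EE9 = 11502959562604756713.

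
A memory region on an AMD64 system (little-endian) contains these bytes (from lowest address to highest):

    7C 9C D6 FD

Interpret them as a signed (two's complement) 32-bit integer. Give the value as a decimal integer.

-36266884

In little-endian order the low byte comes first in memory.
Reassemble most-significant byte first: FD D6 9C 7C → 0xFDD69C7C.
Top bit is set, so as a signed 32-bit value this is 0xFDD69C7C − 2^32 = -36266884.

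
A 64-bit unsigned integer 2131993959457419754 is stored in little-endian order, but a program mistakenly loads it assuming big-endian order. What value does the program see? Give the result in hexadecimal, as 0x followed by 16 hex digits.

0xEAF1BCD8355D961D

2131993959457419754 in 64-bit hexadecimal is 0x1D965D35D8BCF1EA.
Stored little-endian, the bytes at ascending addresses are EA F1 BC D8 35 5D 96 1D.
Read back as big-endian, the last byte is least significant, giving 0xEAF1BCD8355D961D.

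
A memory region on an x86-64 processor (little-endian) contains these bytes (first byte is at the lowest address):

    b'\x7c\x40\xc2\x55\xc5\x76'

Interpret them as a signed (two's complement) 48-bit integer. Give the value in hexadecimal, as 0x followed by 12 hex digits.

0x76C555C2407C

In little-endian order the low byte comes first in memory.
Reassemble most-significant byte first: 76 C5 55 C2 40 7C → 0x76C555C2407C.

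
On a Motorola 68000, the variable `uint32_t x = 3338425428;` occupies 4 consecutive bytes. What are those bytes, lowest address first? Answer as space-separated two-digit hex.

C6 FC 54 54

3338425428 in hexadecimal, padded to 32 bits, is 0xC6FC5454.
Split into bytes (most-significant first): C6 FC 54 54.
Big-endian stores the most-significant byte at the lowest address.
So the memory order matches the most-significant-first order: C6 FC 54 54.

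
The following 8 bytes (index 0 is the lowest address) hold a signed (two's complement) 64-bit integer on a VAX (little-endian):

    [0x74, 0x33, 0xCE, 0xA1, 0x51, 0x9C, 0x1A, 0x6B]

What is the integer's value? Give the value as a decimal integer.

Little-endian stores the least-significant byte at the lowest address.
Reassemble most-significant byte first: 6B 1A 9C 51 A1 CE 33 74 → 0x6B1A9C51A1CE3374.
0x6B1A9C51A1CE3374 = 7717652785873695604.

7717652785873695604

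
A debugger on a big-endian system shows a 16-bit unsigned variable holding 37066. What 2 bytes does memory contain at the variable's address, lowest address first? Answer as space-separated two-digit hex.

90 CA

37066 in hexadecimal, padded to 16 bits, is 0x90CA.
Split into bytes (most-significant first): 90 CA.
Big-endian stores the most-significant byte at the lowest address.
So the memory order matches the most-significant-first order: 90 CA.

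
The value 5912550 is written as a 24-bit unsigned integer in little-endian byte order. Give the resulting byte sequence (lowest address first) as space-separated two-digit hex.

5912550 in hexadecimal, padded to 24 bits, is 0x5A37E6.
Split into bytes (most-significant first): 5A 37 E6.
Little-endian: lowest address holds the least-significant byte.
So at ascending addresses the bytes are E6 37 5A.

E6 37 5A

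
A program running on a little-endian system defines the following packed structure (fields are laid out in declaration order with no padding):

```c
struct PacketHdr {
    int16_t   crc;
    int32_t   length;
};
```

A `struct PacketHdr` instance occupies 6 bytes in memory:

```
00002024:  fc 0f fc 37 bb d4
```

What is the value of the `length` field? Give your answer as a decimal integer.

`length` follows `crc` (2 bytes), so it starts at byte offset 2 and occupies 4 bytes.
Bytes at offsets 2..5: FC 37 BB D4.
Little-endian stores the least-significant byte at the lowest address.
Reassemble most-significant byte first: D4 BB 37 FC → 0xD4BB37FC.
Top bit is set, so as a signed 32-bit value this is 0xD4BB37FC − 2^32 = -725927940.

-725927940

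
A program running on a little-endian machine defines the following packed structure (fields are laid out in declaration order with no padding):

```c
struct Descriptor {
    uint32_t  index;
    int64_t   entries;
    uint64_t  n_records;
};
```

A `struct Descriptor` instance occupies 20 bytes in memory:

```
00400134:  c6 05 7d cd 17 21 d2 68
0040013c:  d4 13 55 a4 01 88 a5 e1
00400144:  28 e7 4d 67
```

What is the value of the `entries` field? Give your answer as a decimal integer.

-6605351475456368361

`entries` follows `index` (4 bytes), so it starts at byte offset 4 and occupies 8 bytes.
Bytes at offsets 4..11: 17 21 D2 68 D4 13 55 A4.
Little-endian: lowest address holds the least-significant byte.
Reassemble most-significant byte first: A4 55 13 D4 68 D2 21 17 → 0xA45513D468D22117.
Top bit is set, so as a signed 64-bit value this is 0xA45513D468D22117 − 2^64 = -6605351475456368361.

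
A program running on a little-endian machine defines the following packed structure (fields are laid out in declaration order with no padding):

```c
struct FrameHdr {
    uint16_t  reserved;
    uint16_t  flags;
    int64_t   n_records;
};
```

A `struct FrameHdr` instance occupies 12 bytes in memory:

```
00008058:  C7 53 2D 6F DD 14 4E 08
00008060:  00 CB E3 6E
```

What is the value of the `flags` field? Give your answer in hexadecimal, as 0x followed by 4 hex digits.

`flags` follows `reserved` (2 bytes), so it starts at byte offset 2 and occupies 2 bytes.
Bytes at offsets 2..3: 2D 6F.
In little-endian order the low byte comes first in memory.
Reassemble most-significant byte first: 6F 2D → 0x6F2D.

0x6F2D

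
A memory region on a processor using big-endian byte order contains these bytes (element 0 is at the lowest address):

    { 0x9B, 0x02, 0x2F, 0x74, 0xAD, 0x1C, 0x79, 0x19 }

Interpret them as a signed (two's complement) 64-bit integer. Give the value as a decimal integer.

-7277201869710264039

In big-endian order the high byte comes first in memory.
The bytes are already most-significant first: 0x9B022F74AD1C7919.
Top bit is set, so as a signed 64-bit value this is 0x9B022F74AD1C7919 − 2^64 = -7277201869710264039.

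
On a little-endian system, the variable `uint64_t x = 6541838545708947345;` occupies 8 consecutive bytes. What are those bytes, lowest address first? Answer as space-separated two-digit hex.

6541838545708947345 in hexadecimal, padded to 64 bits, is 0x5AC9477F46F09791.
Split into bytes (most-significant first): 5A C9 47 7F 46 F0 97 91.
In little-endian order the low byte comes first in memory.
So at ascending addresses the bytes are 91 97 F0 46 7F 47 C9 5A.

91 97 F0 46 7F 47 C9 5A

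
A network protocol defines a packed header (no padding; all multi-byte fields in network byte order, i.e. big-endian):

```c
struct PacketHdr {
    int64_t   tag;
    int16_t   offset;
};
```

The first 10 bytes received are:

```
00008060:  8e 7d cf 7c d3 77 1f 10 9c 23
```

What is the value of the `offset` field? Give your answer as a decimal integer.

`offset` follows `tag` (8 bytes), so it starts at byte offset 8 and occupies 2 bytes.
Bytes at offsets 8..9: 9C 23.
In big-endian order the high byte comes first in memory.
The bytes are already most-significant first: 0x9C23.
Top bit is set, so as a signed 16-bit value this is 0x9C23 − 2^16 = -25565.

-25565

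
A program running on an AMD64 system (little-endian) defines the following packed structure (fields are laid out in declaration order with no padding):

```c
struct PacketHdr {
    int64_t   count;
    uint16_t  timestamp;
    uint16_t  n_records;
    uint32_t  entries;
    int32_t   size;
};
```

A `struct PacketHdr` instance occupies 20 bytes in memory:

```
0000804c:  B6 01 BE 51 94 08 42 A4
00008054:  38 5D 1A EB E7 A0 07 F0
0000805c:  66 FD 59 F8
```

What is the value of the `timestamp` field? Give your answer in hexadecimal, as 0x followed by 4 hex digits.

0x5D38

`timestamp` follows `count` (8 bytes), so it starts at byte offset 8 and occupies 2 bytes.
Bytes at offsets 8..9: 38 5D.
Little-endian stores the least-significant byte at the lowest address.
Reassemble most-significant byte first: 5D 38 → 0x5D38.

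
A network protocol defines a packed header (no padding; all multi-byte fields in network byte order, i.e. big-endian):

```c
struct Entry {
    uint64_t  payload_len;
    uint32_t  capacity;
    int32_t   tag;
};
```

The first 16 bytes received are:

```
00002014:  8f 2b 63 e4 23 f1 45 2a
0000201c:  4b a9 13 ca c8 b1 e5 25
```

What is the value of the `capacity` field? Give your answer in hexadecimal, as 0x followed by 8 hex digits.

`capacity` follows `payload_len` (8 bytes), so it starts at byte offset 8 and occupies 4 bytes.
Bytes at offsets 8..11: 4B A9 13 CA.
Big-endian stores the most-significant byte at the lowest address.
The bytes are already most-significant first: 0x4BA913CA.

0x4BA913CA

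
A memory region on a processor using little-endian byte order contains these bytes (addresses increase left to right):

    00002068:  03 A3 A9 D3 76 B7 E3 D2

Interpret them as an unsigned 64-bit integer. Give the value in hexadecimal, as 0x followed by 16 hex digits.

Little-endian: lowest address holds the least-significant byte.
Reassemble most-significant byte first: D2 E3 B7 76 D3 A9 A3 03 → 0xD2E3B776D3A9A303.

0xD2E3B776D3A9A303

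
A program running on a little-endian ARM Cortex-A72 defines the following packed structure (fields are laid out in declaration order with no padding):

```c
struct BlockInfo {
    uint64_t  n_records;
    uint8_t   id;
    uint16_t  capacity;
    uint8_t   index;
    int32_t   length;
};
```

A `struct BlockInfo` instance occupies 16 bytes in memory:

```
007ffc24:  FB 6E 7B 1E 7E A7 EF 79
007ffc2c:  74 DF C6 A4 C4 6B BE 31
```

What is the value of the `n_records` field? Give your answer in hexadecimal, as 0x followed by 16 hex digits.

0x79EFA77E1E7B6EFB

`n_records` is the first field, at byte offset 0, occupying 8 bytes.
Bytes at offsets 0..7: FB 6E 7B 1E 7E A7 EF 79.
In little-endian order the low byte comes first in memory.
Reassemble most-significant byte first: 79 EF A7 7E 1E 7B 6E FB → 0x79EFA77E1E7B6EFB.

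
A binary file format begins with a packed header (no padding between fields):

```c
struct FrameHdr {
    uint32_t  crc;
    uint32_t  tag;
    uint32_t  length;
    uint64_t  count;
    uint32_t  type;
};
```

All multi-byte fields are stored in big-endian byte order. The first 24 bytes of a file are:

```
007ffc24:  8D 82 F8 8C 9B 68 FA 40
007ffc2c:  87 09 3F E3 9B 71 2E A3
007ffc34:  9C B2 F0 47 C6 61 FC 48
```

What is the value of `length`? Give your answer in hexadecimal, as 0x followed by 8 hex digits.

`length` follows `crc` (4 B), `tag` (4 B), so it starts at offset 4 + 4 = 8 and occupies 4 bytes.
Bytes at offsets 8..11: 87 09 3F E3.
In big-endian order the high byte comes first in memory.
The bytes are already most-significant first: 0x87093FE3.

0x87093FE3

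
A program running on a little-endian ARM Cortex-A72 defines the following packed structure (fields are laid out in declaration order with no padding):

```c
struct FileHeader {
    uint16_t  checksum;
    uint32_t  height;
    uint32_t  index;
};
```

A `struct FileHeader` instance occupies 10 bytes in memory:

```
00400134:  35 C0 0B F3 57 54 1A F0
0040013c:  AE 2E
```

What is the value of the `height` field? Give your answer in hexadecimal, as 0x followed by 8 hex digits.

`height` follows `checksum` (2 bytes), so it starts at byte offset 2 and occupies 4 bytes.
Bytes at offsets 2..5: 0B F3 57 54.
Little-endian: lowest address holds the least-significant byte.
Reassemble most-significant byte first: 54 57 F3 0B → 0x5457F30B.

0x5457F30B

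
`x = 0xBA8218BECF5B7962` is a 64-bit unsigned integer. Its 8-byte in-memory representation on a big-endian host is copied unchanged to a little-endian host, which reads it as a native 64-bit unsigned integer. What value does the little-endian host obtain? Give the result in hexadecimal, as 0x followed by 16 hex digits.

Stored big-endian, the bytes at ascending addresses are BA 82 18 BE CF 5B 79 62.
Read back as little-endian, the first byte is least significant, giving 0x62795BCFBE1882BA.

0x62795BCFBE1882BA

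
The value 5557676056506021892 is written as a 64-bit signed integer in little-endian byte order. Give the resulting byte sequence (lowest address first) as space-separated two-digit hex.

04 38 BC 74 ED D4 20 4D

5557676056506021892 in hexadecimal, padded to 64 bits, is 0x4D20D4ED74BC3804.
Split into bytes (most-significant first): 4D 20 D4 ED 74 BC 38 04.
In little-endian order the low byte comes first in memory.
So at ascending addresses the bytes are 04 38 BC 74 ED D4 20 4D.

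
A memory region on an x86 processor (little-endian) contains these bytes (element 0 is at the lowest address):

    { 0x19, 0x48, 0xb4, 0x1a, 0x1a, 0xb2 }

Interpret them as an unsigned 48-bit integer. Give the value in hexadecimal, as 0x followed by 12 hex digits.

0xB21A1AB44819

In little-endian order the low byte comes first in memory.
Reassemble most-significant byte first: B2 1A 1A B4 48 19 → 0xB21A1AB44819.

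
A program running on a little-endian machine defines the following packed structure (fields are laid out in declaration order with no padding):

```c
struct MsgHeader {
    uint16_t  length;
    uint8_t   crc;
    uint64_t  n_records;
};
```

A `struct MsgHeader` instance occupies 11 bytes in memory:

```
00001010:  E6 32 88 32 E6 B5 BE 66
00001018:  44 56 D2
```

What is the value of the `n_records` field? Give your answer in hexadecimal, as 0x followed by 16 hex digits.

0xD2564466BEB5E632

`n_records` follows `length` (2 B), `crc` (1 B), so it starts at offset 2 + 1 = 3 and occupies 8 bytes.
Bytes at offsets 3..10: 32 E6 B5 BE 66 44 56 D2.
Little-endian stores the least-significant byte at the lowest address.
Reassemble most-significant byte first: D2 56 44 66 BE B5 E6 32 → 0xD2564466BEB5E632.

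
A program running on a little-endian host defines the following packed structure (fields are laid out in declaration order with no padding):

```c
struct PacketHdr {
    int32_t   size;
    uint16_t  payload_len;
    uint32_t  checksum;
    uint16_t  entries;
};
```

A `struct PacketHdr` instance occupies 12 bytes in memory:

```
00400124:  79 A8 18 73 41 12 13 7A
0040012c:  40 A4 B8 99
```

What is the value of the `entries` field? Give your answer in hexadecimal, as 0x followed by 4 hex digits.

`entries` follows `size` (4 B), `payload_len` (2 B), `checksum` (4 B), so it starts at offset 4 + 2 + 4 = 10 and occupies 2 bytes.
Bytes at offsets 10..11: B8 99.
Little-endian: lowest address holds the least-significant byte.
Reassemble most-significant byte first: 99 B8 → 0x99B8.

0x99B8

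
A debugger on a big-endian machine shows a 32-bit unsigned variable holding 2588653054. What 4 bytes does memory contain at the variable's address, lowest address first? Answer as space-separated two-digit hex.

9A 4B B5 FE

2588653054 in hexadecimal, padded to 32 bits, is 0x9A4BB5FE.
Split into bytes (most-significant first): 9A 4B B5 FE.
In big-endian order the high byte comes first in memory.
So the memory order matches the most-significant-first order: 9A 4B B5 FE.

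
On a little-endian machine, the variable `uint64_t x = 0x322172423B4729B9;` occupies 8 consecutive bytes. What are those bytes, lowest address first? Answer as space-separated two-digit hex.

B9 29 47 3B 42 72 21 32

Split into bytes (most-significant first): 32 21 72 42 3B 47 29 B9.
Little-endian stores the least-significant byte at the lowest address.
So at ascending addresses the bytes are B9 29 47 3B 42 72 21 32.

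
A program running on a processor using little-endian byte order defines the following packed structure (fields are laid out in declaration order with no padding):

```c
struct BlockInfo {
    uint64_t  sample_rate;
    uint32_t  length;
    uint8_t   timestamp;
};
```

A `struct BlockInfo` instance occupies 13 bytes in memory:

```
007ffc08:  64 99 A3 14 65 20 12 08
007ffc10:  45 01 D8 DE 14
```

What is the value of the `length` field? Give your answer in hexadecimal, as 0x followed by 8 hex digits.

0xDED80145

`length` follows `sample_rate` (8 bytes), so it starts at byte offset 8 and occupies 4 bytes.
Bytes at offsets 8..11: 45 01 D8 DE.
In little-endian order the low byte comes first in memory.
Reassemble most-significant byte first: DE D8 01 45 → 0xDED80145.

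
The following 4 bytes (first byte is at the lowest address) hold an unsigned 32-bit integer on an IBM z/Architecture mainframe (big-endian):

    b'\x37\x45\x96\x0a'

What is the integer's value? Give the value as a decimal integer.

927307274

In big-endian order the high byte comes first in memory.
The bytes are already most-significant first: 0x3745960A.
0x3745960A = 927307274.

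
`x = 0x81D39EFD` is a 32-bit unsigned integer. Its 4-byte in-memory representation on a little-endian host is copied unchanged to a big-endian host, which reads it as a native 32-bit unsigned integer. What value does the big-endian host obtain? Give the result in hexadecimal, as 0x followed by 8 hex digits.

0xFD9ED381

Stored little-endian, the bytes at ascending addresses are FD 9E D3 81.
Read back as big-endian, the last byte is least significant, giving 0xFD9ED381.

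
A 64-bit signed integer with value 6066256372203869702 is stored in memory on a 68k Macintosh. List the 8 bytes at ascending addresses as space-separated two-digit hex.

54 2F AC 07 B5 A9 56 06

6066256372203869702 in hexadecimal, padded to 64 bits, is 0x542FAC07B5A95606.
Split into bytes (most-significant first): 54 2F AC 07 B5 A9 56 06.
Big-endian stores the most-significant byte at the lowest address.
So the memory order matches the most-significant-first order: 54 2F AC 07 B5 A9 56 06.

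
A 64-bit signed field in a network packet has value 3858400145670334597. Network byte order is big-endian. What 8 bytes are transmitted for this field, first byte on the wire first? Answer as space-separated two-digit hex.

3858400145670334597 in hexadecimal, padded to 64 bits, is 0x358BCA7D63FEE885.
Split into bytes (most-significant first): 35 8B CA 7D 63 FE E8 85.
In big-endian order the high byte comes first in memory.
So the memory order matches the most-significant-first order: 35 8B CA 7D 63 FE E8 85.

35 8B CA 7D 63 FE E8 85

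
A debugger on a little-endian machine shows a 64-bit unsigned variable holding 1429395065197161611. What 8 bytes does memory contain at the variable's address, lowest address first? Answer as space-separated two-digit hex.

1429395065197161611 in hexadecimal, padded to 64 bits, is 0x13D63B3D10C5EC8B.
Split into bytes (most-significant first): 13 D6 3B 3D 10 C5 EC 8B.
Little-endian: lowest address holds the least-significant byte.
So at ascending addresses the bytes are 8B EC C5 10 3D 3B D6 13.

8B EC C5 10 3D 3B D6 13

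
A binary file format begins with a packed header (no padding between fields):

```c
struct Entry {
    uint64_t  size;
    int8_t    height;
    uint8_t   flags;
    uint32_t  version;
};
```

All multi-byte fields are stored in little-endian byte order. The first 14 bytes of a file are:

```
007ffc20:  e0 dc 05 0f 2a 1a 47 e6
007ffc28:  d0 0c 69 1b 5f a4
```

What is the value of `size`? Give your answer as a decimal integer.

`size` is the first field, at byte offset 0, occupying 8 bytes.
Bytes at offsets 0..7: E0 DC 05 0F 2A 1A 47 E6.
Little-endian stores the least-significant byte at the lowest address.
Reassemble most-significant byte first: E6 47 1A 2A 0F 05 DC E0 → 0xE6471A2A0F05DCE0.
0xE6471A2A0F05DCE0 = 16593260120012872928.

16593260120012872928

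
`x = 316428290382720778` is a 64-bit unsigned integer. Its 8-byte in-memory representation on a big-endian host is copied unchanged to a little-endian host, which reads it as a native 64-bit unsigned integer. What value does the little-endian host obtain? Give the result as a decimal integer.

751860919615448068

316428290382720778 in 64-bit hexadecimal is 0x04642DDA85256F0A.
Stored big-endian, the bytes at ascending addresses are 04 64 2D DA 85 25 6F 0A.
Read back as little-endian, the first byte is least significant, giving 0x0A6F2585DA2D6404.
0x0A6F2585DA2D6404 = 751860919615448068.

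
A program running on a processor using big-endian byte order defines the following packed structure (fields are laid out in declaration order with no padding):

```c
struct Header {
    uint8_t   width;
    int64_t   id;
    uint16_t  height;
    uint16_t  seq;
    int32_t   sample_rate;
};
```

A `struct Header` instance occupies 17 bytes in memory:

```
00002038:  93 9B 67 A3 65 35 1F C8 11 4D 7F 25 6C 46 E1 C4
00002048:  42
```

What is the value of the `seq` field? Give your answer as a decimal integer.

`seq` follows `width` (1 B), `id` (8 B), `height` (2 B), so it starts at offset 1 + 8 + 2 = 11 and occupies 2 bytes.
Bytes at offsets 11..12: 25 6C.
Big-endian stores the most-significant byte at the lowest address.
The bytes are already most-significant first: 0x256C.
0x256C = 9580.

9580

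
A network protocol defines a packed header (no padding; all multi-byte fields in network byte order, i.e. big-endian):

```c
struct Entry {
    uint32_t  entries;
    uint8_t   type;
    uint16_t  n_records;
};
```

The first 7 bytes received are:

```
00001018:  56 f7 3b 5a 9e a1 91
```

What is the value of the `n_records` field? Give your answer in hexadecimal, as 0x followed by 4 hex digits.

`n_records` follows `entries` (4 B), `type` (1 B), so it starts at offset 4 + 1 = 5 and occupies 2 bytes.
Bytes at offsets 5..6: A1 91.
In big-endian order the high byte comes first in memory.
The bytes are already most-significant first: 0xA191.

0xA191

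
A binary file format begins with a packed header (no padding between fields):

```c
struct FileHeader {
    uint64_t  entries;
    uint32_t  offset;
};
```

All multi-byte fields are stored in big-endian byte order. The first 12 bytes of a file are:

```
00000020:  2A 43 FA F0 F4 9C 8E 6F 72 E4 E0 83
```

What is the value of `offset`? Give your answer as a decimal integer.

1927602307

`offset` follows `entries` (8 bytes), so it starts at byte offset 8 and occupies 4 bytes.
Bytes at offsets 8..11: 72 E4 E0 83.
Big-endian stores the most-significant byte at the lowest address.
The bytes are already most-significant first: 0x72E4E083.
0x72E4E083 = 1927602307.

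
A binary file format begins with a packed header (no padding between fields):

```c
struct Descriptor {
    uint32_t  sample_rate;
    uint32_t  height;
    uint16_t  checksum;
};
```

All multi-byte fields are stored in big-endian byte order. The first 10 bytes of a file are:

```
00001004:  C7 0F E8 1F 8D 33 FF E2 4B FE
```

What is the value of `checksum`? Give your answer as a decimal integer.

`checksum` follows `sample_rate` (4 B), `height` (4 B), so it starts at offset 4 + 4 = 8 and occupies 2 bytes.
Bytes at offsets 8..9: 4B FE.
Big-endian stores the most-significant byte at the lowest address.
The bytes are already most-significant first: 0x4BFE.
0x4BFE = 19454.

19454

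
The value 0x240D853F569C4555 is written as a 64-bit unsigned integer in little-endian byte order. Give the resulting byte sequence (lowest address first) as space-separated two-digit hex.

55 45 9C 56 3F 85 0D 24

Split into bytes (most-significant first): 24 0D 85 3F 56 9C 45 55.
In little-endian order the low byte comes first in memory.
So at ascending addresses the bytes are 55 45 9C 56 3F 85 0D 24.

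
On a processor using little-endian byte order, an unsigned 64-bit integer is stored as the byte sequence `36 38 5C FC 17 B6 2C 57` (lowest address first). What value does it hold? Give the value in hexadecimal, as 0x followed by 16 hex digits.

0x572CB617FC5C3836

In little-endian order the low byte comes first in memory.
Reassemble most-significant byte first: 57 2C B6 17 FC 5C 38 36 → 0x572CB617FC5C3836.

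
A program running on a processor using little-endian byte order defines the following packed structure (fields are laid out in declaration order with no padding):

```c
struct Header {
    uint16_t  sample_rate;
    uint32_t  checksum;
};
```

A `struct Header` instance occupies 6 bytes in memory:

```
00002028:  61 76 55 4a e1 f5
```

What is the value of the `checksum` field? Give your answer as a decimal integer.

`checksum` follows `sample_rate` (2 bytes), so it starts at byte offset 2 and occupies 4 bytes.
Bytes at offsets 2..5: 55 4A E1 F5.
In little-endian order the low byte comes first in memory.
Reassemble most-significant byte first: F5 E1 4A 55 → 0xF5E14A55.
0xF5E14A55 = 4125182549.

4125182549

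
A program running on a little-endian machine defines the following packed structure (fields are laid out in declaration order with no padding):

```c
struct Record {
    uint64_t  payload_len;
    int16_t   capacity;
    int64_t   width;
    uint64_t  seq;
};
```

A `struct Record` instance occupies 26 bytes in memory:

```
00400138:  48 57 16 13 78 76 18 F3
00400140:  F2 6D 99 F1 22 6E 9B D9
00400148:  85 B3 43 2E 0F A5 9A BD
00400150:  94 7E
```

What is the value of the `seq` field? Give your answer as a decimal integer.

9121123617223945795

`seq` follows `payload_len` (8 B), `capacity` (2 B), `width` (8 B), so it starts at offset 8 + 2 + 8 = 18 and occupies 8 bytes.
Bytes at offsets 18..25: 43 2E 0F A5 9A BD 94 7E.
In little-endian order the low byte comes first in memory.
Reassemble most-significant byte first: 7E 94 BD 9A A5 0F 2E 43 → 0x7E94BD9AA50F2E43.
0x7E94BD9AA50F2E43 = 9121123617223945795.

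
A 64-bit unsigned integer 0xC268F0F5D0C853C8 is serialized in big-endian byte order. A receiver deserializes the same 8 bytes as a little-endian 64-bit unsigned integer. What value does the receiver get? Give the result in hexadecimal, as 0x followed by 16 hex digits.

0xC853C8D0F5F068C2

Stored big-endian, the bytes at ascending addresses are C2 68 F0 F5 D0 C8 53 C8.
Read back as little-endian, the first byte is least significant, giving 0xC853C8D0F5F068C2.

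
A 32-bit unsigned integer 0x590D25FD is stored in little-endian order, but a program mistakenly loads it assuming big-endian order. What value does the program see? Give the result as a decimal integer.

Stored little-endian, the bytes at ascending addresses are FD 25 0D 59.
Read back as big-endian, the last byte is least significant, giving 0xFD250D59.
0xFD250D59 = 4247063897.

4247063897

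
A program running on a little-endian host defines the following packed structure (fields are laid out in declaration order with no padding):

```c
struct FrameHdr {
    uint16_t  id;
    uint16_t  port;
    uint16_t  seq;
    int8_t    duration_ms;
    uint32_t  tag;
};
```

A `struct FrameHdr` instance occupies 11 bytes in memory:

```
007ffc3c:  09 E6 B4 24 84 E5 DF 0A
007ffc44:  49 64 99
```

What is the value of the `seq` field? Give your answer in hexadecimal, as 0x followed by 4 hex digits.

0xE584

`seq` follows `id` (2 B), `port` (2 B), so it starts at offset 2 + 2 = 4 and occupies 2 bytes.
Bytes at offsets 4..5: 84 E5.
Little-endian: lowest address holds the least-significant byte.
Reassemble most-significant byte first: E5 84 → 0xE584.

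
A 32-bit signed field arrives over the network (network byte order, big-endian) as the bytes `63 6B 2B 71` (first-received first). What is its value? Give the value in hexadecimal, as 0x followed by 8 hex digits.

Big-endian: lowest address holds the most-significant byte.
The bytes are already most-significant first: 0x636B2B71.

0x636B2B71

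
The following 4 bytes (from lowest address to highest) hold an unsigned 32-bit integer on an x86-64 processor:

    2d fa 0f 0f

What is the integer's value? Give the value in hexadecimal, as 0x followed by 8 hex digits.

Little-endian: lowest address holds the least-significant byte.
Reassemble most-significant byte first: 0F 0F FA 2D → 0x0F0FFA2D.

0x0F0FFA2D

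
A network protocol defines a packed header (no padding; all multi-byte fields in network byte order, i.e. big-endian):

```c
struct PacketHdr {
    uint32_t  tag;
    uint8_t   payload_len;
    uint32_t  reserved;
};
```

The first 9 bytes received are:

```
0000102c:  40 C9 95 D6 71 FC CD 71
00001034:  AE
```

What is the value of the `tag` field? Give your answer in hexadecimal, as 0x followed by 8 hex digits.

0x40C995D6

`tag` is the first field, at byte offset 0, occupying 4 bytes.
Bytes at offsets 0..3: 40 C9 95 D6.
Big-endian stores the most-significant byte at the lowest address.
The bytes are already most-significant first: 0x40C995D6.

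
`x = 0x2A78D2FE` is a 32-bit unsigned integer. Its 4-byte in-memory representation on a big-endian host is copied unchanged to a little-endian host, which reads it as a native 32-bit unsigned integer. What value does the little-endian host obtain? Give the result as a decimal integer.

Stored big-endian, the bytes at ascending addresses are 2A 78 D2 FE.
Read back as little-endian, the first byte is least significant, giving 0xFED2782A.
0xFED2782A = 4275206186.

4275206186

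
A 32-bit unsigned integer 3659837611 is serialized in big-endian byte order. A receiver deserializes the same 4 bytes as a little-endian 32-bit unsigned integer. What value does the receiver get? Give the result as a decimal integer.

3659837611 in 32-bit hexadecimal is 0xDA24B0AB.
Stored big-endian, the bytes at ascending addresses are DA 24 B0 AB.
Read back as little-endian, the first byte is least significant, giving 0xABB024DA.
0xABB024DA = 2880447706.

2880447706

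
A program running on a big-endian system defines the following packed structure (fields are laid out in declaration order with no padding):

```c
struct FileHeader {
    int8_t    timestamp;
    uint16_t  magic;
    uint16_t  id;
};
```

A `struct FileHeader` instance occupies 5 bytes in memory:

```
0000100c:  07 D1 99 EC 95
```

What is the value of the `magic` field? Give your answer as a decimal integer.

`magic` follows `timestamp` (1 byte), so it starts at byte offset 1 and occupies 2 bytes.
Bytes at offsets 1..2: D1 99.
Big-endian: lowest address holds the most-significant byte.
The bytes are already most-significant first: 0xD199.
0xD199 = 53657.

53657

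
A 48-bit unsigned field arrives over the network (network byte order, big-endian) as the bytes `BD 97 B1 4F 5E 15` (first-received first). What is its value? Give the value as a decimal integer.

208459212480021

Big-endian: lowest address holds the most-significant byte.
The bytes are already most-significant first: 0xBD97B14F5E15.
0xBD97B14F5E15 = 208459212480021.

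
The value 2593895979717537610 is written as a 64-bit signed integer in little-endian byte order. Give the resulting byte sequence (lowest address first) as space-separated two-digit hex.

2593895979717537610 in hexadecimal, padded to 64 bits, is 0x23FF5EA68760AF4A.
Split into bytes (most-significant first): 23 FF 5E A6 87 60 AF 4A.
In little-endian order the low byte comes first in memory.
So at ascending addresses the bytes are 4A AF 60 87 A6 5E FF 23.

4A AF 60 87 A6 5E FF 23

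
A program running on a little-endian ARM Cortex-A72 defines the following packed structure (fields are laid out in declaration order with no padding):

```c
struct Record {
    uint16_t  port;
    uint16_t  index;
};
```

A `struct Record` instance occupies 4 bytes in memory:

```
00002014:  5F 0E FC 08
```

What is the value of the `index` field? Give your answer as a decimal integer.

2300

`index` follows `port` (2 bytes), so it starts at byte offset 2 and occupies 2 bytes.
Bytes at offsets 2..3: FC 08.
In little-endian order the low byte comes first in memory.
Reassemble most-significant byte first: 08 FC → 0x08FC.
0x08FC = 2300.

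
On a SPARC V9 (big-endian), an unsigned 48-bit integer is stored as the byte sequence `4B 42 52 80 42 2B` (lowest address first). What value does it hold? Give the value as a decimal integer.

82748224061995

Big-endian: lowest address holds the most-significant byte.
The bytes are already most-significant first: 0x4B425280422B.
0x4B425280422B = 82748224061995.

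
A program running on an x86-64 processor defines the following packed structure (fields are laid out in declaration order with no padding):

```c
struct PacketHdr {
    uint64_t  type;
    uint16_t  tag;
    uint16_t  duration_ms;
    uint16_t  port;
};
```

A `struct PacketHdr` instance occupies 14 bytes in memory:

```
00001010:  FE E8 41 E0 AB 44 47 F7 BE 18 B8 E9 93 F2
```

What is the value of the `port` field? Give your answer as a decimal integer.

`port` follows `type` (8 B), `tag` (2 B), `duration_ms` (2 B), so it starts at offset 8 + 2 + 2 = 12 and occupies 2 bytes.
Bytes at offsets 12..13: 93 F2.
Little-endian stores the least-significant byte at the lowest address.
Reassemble most-significant byte first: F2 93 → 0xF293.
0xF293 = 62099.

62099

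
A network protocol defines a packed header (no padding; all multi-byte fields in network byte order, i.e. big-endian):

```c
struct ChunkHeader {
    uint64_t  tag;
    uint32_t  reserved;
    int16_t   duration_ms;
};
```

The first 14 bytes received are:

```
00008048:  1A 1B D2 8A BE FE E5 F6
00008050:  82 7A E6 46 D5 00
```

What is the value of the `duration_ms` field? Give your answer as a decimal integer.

-11008

`duration_ms` follows `tag` (8 B), `reserved` (4 B), so it starts at offset 8 + 4 = 12 and occupies 2 bytes.
Bytes at offsets 12..13: D5 00.
Big-endian: lowest address holds the most-significant byte.
The bytes are already most-significant first: 0xD500.
Top bit is set, so as a signed 16-bit value this is 0xD500 − 2^16 = -11008.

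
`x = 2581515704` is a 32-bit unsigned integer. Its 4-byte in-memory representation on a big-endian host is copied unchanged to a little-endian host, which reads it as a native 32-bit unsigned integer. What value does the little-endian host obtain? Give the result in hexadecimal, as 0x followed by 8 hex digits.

2581515704 in 32-bit hexadecimal is 0x99DECDB8.
Stored big-endian, the bytes at ascending addresses are 99 DE CD B8.
Read back as little-endian, the first byte is least significant, giving 0xB8CDDE99.

0xB8CDDE99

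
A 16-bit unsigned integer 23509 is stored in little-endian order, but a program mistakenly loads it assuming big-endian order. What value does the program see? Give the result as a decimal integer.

54619

23509 in 16-bit hexadecimal is 0x5BD5.
Stored little-endian, the bytes at ascending addresses are D5 5B.
Read back as big-endian, the last byte is least significant, giving 0xD55B.
0xD55B = 54619.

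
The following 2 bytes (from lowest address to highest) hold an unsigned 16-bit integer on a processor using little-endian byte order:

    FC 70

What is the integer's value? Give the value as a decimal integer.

In little-endian order the low byte comes first in memory.
Reassemble most-significant byte first: 70 FC → 0x70FC.
0x70FC = 28924.

28924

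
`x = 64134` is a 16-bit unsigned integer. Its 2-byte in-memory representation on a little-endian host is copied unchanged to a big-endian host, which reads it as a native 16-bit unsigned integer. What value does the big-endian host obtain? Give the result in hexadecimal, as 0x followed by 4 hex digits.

0x86FA

64134 in 16-bit hexadecimal is 0xFA86.
Stored little-endian, the bytes at ascending addresses are 86 FA.
Read back as big-endian, the last byte is least significant, giving 0x86FA.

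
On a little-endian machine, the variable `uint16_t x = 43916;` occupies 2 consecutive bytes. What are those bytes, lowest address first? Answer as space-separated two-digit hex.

43916 in hexadecimal, padded to 16 bits, is 0xAB8C.
Split into bytes (most-significant first): AB 8C.
Little-endian: lowest address holds the least-significant byte.
So at ascending addresses the bytes are 8C AB.

8C AB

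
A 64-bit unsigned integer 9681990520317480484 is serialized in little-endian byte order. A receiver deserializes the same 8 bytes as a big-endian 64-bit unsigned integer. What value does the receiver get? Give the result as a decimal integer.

9681990520317480484 in 64-bit hexadecimal is 0x865D5714B2390E24.
Stored little-endian, the bytes at ascending addresses are 24 0E 39 B2 14 57 5D 86.
Read back as big-endian, the last byte is least significant, giving 0x240E39B214575D86.
0x240E39B214575D86 = 2598077472047586694.

2598077472047586694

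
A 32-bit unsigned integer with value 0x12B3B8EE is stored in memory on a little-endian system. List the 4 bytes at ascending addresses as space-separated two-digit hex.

EE B8 B3 12

Split into bytes (most-significant first): 12 B3 B8 EE.
Little-endian: lowest address holds the least-significant byte.
So at ascending addresses the bytes are EE B8 B3 12.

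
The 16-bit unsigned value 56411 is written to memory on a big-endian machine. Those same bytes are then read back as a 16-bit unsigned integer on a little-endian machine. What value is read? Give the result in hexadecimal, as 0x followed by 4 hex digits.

0x5BDC

56411 in 16-bit hexadecimal is 0xDC5B.
Stored big-endian, the bytes at ascending addresses are DC 5B.
Read back as little-endian, the first byte is least significant, giving 0x5BDC.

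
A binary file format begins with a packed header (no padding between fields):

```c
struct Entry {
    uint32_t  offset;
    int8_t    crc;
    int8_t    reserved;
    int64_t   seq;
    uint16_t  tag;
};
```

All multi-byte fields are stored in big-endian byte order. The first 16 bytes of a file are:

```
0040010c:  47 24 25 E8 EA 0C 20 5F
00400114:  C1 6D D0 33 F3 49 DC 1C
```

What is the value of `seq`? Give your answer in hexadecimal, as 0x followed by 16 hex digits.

0x205FC16DD033F349

`seq` follows `offset` (4 B), `crc` (1 B), `reserved` (1 B), so it starts at offset 4 + 1 + 1 = 6 and occupies 8 bytes.
Bytes at offsets 6..13: 20 5F C1 6D D0 33 F3 49.
Big-endian stores the most-significant byte at the lowest address.
The bytes are already most-significant first: 0x205FC16DD033F349.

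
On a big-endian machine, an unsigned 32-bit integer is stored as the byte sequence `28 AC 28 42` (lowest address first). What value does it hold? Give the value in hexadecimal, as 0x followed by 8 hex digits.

Big-endian stores the most-significant byte at the lowest address.
The bytes are already most-significant first: 0x28AC2842.

0x28AC2842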